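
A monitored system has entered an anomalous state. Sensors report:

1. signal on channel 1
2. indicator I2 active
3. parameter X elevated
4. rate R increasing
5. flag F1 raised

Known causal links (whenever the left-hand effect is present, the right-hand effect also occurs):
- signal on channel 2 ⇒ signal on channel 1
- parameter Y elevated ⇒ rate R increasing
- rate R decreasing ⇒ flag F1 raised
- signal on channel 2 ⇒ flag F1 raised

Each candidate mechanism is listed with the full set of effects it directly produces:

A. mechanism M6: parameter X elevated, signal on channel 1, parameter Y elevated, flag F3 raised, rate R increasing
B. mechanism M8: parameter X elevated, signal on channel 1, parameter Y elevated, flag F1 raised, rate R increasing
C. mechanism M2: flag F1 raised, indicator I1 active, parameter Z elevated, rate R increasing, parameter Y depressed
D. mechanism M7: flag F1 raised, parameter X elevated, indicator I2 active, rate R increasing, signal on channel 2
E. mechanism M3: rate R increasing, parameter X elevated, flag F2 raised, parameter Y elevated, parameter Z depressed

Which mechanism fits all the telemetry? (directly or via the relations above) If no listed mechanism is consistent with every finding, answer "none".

D

Testing each hypothesis:
(A) mechanism M6 — does not account for indicator I2 active, flag F1 raised
(B) mechanism M8 — signal on channel 1 +; indicator I2 active -; parameter X elevated +; rate R increasing +; flag F1 raised +
(C) mechanism M2 — signal on channel 1 -; indicator I2 active -; parameter X elevated -; rate R increasing +; flag F1 raised +
(D) mechanism M7 — accounts for every observation (signal on channel 1 through signal on channel 2 → signal on channel 1)
(E) mechanism M3 — signal on channel 1 -; indicator I2 active -; parameter X elevated +; rate R increasing +; flag F1 raised -
(D) is the only candidate with no mismatches.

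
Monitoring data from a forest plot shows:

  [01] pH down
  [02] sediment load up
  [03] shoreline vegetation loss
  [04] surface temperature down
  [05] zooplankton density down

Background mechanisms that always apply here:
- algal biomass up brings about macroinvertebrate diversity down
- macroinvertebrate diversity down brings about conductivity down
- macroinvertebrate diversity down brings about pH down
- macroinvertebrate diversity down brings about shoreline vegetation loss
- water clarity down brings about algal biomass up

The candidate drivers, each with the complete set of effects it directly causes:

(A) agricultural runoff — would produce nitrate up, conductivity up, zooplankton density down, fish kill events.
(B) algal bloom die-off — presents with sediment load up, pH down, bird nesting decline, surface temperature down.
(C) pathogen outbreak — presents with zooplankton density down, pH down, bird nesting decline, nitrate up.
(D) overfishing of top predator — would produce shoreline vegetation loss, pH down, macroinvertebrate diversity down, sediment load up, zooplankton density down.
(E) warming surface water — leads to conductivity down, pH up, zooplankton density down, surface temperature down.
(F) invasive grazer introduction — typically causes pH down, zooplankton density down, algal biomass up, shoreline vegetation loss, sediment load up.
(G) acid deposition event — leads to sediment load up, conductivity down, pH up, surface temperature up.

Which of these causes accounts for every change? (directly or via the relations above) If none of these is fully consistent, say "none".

none

For each candidate, compare predicted effects to what was observed:
(A) agricultural runoff — pH down -; sediment load up -; shoreline vegetation loss -; surface temperature down -; zooplankton density down +
(B) algal bloom die-off — pH down +; sediment load up +; shoreline vegetation loss -; surface temperature down +; zooplankton density down -
(C) pathogen outbreak — pH down +; sediment load up -; shoreline vegetation loss -; surface temperature down -; zooplankton density down +
(D) overfishing of top predator — does not account for surface temperature down
(E) warming surface water — pH down -; sediment load up -; shoreline vegetation loss -; surface temperature down +; zooplankton density down +
(F) invasive grazer introduction — pH down +; sediment load up +; shoreline vegetation loss +; surface temperature down -; zooplankton density down +
(G) acid deposition event — pH down -; sediment load up +; shoreline vegetation loss -; surface temperature down -; zooplankton density down -
None of the listed candidates fits everything.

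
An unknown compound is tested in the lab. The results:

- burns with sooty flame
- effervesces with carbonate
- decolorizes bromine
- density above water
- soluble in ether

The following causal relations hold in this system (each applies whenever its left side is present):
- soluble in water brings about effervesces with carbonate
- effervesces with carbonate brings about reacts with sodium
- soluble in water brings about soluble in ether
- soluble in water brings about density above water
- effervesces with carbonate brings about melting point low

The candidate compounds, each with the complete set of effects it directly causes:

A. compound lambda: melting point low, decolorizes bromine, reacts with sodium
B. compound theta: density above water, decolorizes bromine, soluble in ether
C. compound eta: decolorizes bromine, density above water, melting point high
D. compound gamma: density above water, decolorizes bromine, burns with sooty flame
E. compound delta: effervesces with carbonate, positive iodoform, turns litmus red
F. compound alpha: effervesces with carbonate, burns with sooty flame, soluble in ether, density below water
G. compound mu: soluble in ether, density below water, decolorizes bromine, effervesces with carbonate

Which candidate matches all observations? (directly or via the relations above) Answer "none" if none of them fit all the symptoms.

none

Checking each candidate against the observations:
(A) compound lambda — does not account for burns with sooty flame, effervesces with carbonate, density above water, soluble in ether
(B) compound theta — does not account for burns with sooty flame, effervesces with carbonate
(C) compound eta — does not account for burns with sooty flame, effervesces with carbonate, soluble in ether
(D) compound gamma — burns with sooty flame match; effervesces with carbonate miss; decolorizes bromine match; density above water match; soluble in ether miss
(E) compound delta — does not account for burns with sooty flame, decolorizes bromine, density above water, soluble in ether
(F) compound alpha — fails on decolorizes bromine, density above water (predicts density below water, not density above water)
(G) compound mu — burns with sooty flame miss; effervesces with carbonate match; decolorizes bromine match; density above water miss; soluble in ether match
None of the listed candidates fits everything.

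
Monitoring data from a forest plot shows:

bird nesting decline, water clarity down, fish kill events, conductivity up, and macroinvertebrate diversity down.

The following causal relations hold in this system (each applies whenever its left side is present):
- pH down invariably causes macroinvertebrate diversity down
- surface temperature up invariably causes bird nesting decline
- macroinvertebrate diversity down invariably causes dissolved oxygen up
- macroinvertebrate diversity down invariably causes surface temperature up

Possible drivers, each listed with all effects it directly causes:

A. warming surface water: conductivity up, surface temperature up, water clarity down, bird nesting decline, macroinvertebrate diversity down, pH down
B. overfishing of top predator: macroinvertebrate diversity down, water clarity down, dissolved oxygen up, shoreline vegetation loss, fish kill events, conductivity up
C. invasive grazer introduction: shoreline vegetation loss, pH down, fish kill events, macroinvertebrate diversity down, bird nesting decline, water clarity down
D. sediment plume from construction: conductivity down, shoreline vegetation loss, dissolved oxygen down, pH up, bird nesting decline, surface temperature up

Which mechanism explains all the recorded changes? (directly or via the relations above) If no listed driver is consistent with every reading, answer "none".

Per-candidate check:
(A) warming surface water — does not account for fish kill events
(B) overfishing of top predator — bird nesting decline yes (through macroinvertebrate diversity down → surface temperature up → bird nesting decline); water clarity down yes; fish kill events yes; conductivity up yes; macroinvertebrate diversity down yes
(C) invasive grazer introduction — bird nesting decline yes; water clarity down yes; fish kill events yes; conductivity up NO; macroinvertebrate diversity down yes
(D) sediment plume from construction — fails on water clarity down, fish kill events, conductivity up, macroinvertebrate diversity down (predicts conductivity down, not conductivity up)
(B) alone accounts for all the evidence.

B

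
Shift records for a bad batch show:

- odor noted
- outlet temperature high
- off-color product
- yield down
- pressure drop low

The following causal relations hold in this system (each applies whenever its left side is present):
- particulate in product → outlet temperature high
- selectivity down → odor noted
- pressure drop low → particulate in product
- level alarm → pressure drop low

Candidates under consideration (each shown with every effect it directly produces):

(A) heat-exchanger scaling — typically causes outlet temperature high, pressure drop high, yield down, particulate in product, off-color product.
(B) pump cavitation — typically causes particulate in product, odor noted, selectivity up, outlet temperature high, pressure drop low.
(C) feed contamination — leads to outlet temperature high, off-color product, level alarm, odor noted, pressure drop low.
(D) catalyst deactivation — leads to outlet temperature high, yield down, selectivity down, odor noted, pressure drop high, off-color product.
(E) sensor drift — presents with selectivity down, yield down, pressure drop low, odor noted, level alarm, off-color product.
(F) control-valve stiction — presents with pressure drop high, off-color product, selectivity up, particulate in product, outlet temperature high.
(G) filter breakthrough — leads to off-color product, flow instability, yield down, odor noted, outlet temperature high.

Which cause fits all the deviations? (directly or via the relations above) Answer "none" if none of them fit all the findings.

E

For each candidate, compare predicted effects to what was observed:
(A) heat-exchanger scaling — odor noted NO; outlet temperature high yes; off-color product yes; yield down yes; pressure drop low NO
(B) pump cavitation — does not account for off-color product, yield down
(C) feed contamination — does not account for yield down
(D) catalyst deactivation — odor noted yes; outlet temperature high yes; off-color product yes; yield down yes; pressure drop low NO
(E) sensor drift — odor noted yes; outlet temperature high yes (through pressure drop low → particulate in product → outlet temperature high); off-color product yes; yield down yes; pressure drop low yes
(F) control-valve stiction — odor noted NO; outlet temperature high yes; off-color product yes; yield down NO; pressure drop low NO
(G) filter breakthrough — does not account for pressure drop low
Only (E) is consistent with every observation.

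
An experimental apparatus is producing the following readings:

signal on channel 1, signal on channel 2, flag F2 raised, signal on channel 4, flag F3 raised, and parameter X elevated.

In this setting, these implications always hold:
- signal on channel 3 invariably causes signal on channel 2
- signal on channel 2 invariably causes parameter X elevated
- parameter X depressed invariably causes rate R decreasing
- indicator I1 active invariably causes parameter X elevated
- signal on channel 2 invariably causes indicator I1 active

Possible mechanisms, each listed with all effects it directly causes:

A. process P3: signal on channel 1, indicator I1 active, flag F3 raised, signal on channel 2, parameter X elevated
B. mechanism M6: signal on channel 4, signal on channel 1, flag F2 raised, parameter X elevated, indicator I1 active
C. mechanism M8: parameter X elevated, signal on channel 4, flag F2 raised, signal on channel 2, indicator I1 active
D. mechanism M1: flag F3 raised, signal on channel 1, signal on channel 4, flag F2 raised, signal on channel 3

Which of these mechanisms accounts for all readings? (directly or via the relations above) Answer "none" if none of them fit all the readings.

D

Testing each hypothesis:
(A) process P3 — does not account for flag F2 raised, signal on channel 4
(B) mechanism M6 — signal on channel 1 yes; signal on channel 2 NO; flag F2 raised yes; signal on channel 4 yes; flag F3 raised NO; parameter X elevated yes
(C) mechanism M8 — signal on channel 1 NO; signal on channel 2 yes; flag F2 raised yes; signal on channel 4 yes; flag F3 raised NO; parameter X elevated yes
(D) mechanism M1 — accounts for every observation (signal on channel 2 through signal on channel 3 → signal on channel 2)
(D) is the only candidate with no mismatches.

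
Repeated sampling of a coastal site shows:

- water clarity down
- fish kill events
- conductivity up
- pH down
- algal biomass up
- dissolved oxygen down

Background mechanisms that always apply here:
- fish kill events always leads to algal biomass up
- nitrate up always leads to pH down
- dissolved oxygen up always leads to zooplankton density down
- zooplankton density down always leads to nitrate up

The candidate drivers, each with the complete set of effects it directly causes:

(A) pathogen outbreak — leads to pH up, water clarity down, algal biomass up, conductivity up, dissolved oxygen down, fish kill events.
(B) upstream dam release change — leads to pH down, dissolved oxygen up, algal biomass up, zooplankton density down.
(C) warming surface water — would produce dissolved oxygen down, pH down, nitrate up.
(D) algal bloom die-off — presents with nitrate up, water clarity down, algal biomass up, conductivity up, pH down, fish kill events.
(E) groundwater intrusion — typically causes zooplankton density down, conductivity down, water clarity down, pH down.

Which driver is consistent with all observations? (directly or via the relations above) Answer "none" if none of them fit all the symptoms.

Per-candidate check:
(A) pathogen outbreak — water clarity down yes; fish kill events yes; conductivity up yes; pH down NO; algal biomass up yes; dissolved oxygen down yes
(B) upstream dam release change — fails on water clarity down, fish kill events, conductivity up, dissolved oxygen down (predicts dissolved oxygen up, not dissolved oxygen down)
(C) warming surface water — does not account for water clarity down, fish kill events, conductivity up, algal biomass up
(D) algal bloom die-off — does not account for dissolved oxygen down
(E) groundwater intrusion — water clarity down yes; fish kill events NO; conductivity up NO; pH down yes; algal biomass up NO; dissolved oxygen down NO
No candidate is consistent with all observations.

none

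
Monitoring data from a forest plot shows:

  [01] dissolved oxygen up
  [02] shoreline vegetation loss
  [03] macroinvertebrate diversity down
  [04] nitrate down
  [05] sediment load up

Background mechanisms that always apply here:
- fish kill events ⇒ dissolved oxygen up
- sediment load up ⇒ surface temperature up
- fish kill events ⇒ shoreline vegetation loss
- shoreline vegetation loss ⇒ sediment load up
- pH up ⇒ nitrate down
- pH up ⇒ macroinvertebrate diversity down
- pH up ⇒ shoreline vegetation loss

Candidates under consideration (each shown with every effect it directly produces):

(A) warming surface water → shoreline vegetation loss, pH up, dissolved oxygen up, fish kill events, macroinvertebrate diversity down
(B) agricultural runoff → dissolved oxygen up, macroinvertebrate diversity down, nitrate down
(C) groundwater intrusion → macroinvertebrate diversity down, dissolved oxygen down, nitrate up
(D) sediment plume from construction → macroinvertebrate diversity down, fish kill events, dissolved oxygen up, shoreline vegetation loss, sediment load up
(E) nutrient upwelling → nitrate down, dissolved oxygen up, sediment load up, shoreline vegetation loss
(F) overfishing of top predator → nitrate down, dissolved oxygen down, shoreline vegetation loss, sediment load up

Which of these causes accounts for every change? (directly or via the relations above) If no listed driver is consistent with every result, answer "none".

Testing each hypothesis:
(A) warming surface water — accounts for every observation (nitrate down by pH up → nitrate down)
(B) agricultural runoff — does not account for shoreline vegetation loss, sediment load up
(C) groundwater intrusion — fails on dissolved oxygen up, shoreline vegetation loss, nitrate down, sediment load up (predicts dissolved oxygen down, not dissolved oxygen up; predicts nitrate up, not nitrate down)
(D) sediment plume from construction — dissolved oxygen up yes; shoreline vegetation loss yes; macroinvertebrate diversity down yes; nitrate down NO; sediment load up yes
(E) nutrient upwelling — does not account for macroinvertebrate diversity down
(F) overfishing of top predator — dissolved oxygen up NO; shoreline vegetation loss yes; macroinvertebrate diversity down NO; nitrate down yes; sediment load up yes
(A) is the only candidate with no mismatches.

A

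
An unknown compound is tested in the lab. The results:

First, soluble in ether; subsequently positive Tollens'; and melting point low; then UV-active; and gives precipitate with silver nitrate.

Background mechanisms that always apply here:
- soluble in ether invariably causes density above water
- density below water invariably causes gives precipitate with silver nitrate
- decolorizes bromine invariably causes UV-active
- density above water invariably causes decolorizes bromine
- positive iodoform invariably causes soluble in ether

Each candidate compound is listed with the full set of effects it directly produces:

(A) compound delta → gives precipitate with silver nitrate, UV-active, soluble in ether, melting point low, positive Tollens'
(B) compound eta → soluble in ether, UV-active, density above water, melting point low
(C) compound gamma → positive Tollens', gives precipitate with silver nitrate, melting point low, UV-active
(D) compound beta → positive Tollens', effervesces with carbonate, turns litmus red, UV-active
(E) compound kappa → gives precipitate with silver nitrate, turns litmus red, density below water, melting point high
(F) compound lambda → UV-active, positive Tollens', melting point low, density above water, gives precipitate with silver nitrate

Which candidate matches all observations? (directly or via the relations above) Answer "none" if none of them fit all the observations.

A

Checking each candidate against the observations:
(A) compound delta — soluble in ether yes; positive Tollens' yes; melting point low yes; UV-active yes; gives precipitate with silver nitrate yes
(B) compound eta — does not account for positive Tollens', gives precipitate with silver nitrate
(C) compound gamma — soluble in ether NO; positive Tollens' yes; melting point low yes; UV-active yes; gives precipitate with silver nitrate yes
(D) compound beta — soluble in ether NO; positive Tollens' yes; melting point low NO; UV-active yes; gives precipitate with silver nitrate NO
(E) compound kappa — soluble in ether NO; positive Tollens' NO; melting point low NO; UV-active NO; gives precipitate with silver nitrate yes
(F) compound lambda — does not account for soluble in ether
(A) is the only candidate with no mismatches.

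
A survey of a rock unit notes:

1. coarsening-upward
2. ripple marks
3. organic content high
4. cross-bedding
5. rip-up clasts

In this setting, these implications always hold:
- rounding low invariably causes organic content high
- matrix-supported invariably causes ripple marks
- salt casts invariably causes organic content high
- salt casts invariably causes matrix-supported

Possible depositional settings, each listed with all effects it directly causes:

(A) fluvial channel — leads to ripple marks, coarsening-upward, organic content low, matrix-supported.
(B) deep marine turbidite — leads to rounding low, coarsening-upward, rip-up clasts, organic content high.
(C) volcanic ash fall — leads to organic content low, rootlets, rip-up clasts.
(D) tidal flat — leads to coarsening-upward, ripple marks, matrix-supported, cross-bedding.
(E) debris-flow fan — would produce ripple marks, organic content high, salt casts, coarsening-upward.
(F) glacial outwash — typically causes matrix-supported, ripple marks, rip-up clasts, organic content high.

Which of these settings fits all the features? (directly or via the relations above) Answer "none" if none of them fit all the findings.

For each candidate, compare predicted effects to what was observed:
(A) fluvial channel — coarsening-upward +; ripple marks +; organic content high -; cross-bedding -; rip-up clasts -
(B) deep marine turbidite — does not account for ripple marks, cross-bedding
(C) volcanic ash fall — coarsening-upward -; ripple marks -; organic content high -; cross-bedding -; rip-up clasts +
(D) tidal flat — coarsening-upward +; ripple marks +; organic content high -; cross-bedding +; rip-up clasts -
(E) debris-flow fan — does not account for cross-bedding, rip-up clasts
(F) glacial outwash — coarsening-upward -; ripple marks +; organic content high +; cross-bedding -; rip-up clasts +
No candidate is consistent with all observations.

none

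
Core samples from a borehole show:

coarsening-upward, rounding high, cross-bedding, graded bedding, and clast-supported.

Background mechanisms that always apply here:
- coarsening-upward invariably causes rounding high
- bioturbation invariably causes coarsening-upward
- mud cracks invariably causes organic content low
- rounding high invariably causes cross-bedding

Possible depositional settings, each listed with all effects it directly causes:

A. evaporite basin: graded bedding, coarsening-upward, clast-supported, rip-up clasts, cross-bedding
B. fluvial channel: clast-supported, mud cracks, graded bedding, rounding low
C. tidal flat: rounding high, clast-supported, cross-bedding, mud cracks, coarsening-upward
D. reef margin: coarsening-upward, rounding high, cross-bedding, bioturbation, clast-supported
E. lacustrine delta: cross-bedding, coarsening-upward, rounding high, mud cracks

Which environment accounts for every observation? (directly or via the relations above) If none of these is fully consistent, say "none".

A

Checking each candidate against the observations:
(A) evaporite basin — coarsening-upward +; rounding high + (via coarsening-upward → rounding high); cross-bedding +; graded bedding +; clast-supported +
(B) fluvial channel — coarsening-upward -; rounding high -; cross-bedding -; graded bedding +; clast-supported +
(C) tidal flat — coarsening-upward +; rounding high +; cross-bedding +; graded bedding -; clast-supported +
(D) reef margin — coarsening-upward +; rounding high +; cross-bedding +; graded bedding -; clast-supported +
(E) lacustrine delta — does not account for graded bedding, clast-supported
(A) is the only candidate with no mismatches.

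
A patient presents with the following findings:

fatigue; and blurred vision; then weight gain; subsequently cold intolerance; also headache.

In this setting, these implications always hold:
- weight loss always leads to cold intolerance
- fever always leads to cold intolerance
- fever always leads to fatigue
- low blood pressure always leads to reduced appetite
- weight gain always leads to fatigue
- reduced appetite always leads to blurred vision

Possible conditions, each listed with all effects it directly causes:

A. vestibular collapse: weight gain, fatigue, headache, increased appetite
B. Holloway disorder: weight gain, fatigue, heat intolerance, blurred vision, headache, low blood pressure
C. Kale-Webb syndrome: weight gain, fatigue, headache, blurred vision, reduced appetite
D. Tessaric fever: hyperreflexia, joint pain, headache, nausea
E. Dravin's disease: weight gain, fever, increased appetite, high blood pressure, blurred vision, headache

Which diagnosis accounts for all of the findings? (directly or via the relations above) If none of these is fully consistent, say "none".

For each candidate, compare predicted effects to what was observed:
(A) vestibular collapse — does not account for blurred vision, cold intolerance
(B) Holloway disorder — fails on cold intolerance (predicts heat intolerance, not cold intolerance)
(C) Kale-Webb syndrome — fatigue +; blurred vision +; weight gain +; cold intolerance -; headache +
(D) Tessaric fever — does not account for fatigue, blurred vision, weight gain, cold intolerance
(E) Dravin's disease — accounts for every observation (fatigue by fever → fatigue)
Only (E) is consistent with every observation.

E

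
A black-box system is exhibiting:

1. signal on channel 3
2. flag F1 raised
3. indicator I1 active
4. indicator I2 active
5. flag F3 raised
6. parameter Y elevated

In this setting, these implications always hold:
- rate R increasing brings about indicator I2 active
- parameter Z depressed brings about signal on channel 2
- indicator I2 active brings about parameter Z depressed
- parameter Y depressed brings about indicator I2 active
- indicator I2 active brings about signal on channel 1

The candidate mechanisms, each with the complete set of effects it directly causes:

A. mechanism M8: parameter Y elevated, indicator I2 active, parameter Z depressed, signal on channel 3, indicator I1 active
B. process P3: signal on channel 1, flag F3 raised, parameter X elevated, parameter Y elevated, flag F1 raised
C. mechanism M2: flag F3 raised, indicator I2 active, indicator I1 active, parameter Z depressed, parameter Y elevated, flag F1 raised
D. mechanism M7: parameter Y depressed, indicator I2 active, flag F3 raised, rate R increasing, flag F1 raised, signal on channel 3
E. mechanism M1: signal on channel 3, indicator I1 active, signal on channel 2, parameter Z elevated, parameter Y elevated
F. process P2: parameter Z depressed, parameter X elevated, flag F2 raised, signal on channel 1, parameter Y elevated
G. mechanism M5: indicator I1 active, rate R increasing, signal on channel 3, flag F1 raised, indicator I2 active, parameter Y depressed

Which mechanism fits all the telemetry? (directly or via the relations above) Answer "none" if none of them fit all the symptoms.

Checking each candidate against the observations:
(A) mechanism M8 — signal on channel 3 ✓; flag F1 raised ✗; indicator I1 active ✓; indicator I2 active ✓; flag F3 raised ✗; parameter Y elevated ✓
(B) process P3 — signal on channel 3 ✗; flag F1 raised ✓; indicator I1 active ✗; indicator I2 active ✗; flag F3 raised ✓; parameter Y elevated ✓
(C) mechanism M2 — signal on channel 3 ✗; flag F1 raised ✓; indicator I1 active ✓; indicator I2 active ✓; flag F3 raised ✓; parameter Y elevated ✓
(D) mechanism M7 — signal on channel 3 ✓; flag F1 raised ✓; indicator I1 active ✗; indicator I2 active ✓; flag F3 raised ✓; parameter Y elevated ✗
(E) mechanism M1 — signal on channel 3 ✓; flag F1 raised ✗; indicator I1 active ✓; indicator I2 active ✗; flag F3 raised ✗; parameter Y elevated ✓
(F) process P2 — does not account for signal on channel 3, flag F1 raised, indicator I1 active, indicator I2 active, flag F3 raised
(G) mechanism M5 — signal on channel 3 ✓; flag F1 raised ✓; indicator I1 active ✓; indicator I2 active ✓; flag F3 raised ✗; parameter Y elevated ✗
None of the listed candidates fits everything.

none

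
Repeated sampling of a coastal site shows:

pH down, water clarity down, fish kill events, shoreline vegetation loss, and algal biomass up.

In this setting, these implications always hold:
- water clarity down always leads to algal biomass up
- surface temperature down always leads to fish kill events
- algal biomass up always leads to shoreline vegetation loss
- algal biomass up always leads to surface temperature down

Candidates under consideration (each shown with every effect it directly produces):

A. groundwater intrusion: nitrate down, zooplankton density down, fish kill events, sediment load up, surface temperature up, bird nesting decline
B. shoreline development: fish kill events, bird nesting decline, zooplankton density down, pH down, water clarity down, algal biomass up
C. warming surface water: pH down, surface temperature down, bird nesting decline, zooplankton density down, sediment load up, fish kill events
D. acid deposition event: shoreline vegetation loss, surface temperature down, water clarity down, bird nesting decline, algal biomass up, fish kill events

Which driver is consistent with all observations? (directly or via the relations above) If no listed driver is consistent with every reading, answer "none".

For each candidate, compare predicted effects to what was observed:
(A) groundwater intrusion — pH down -; water clarity down -; fish kill events +; shoreline vegetation loss -; algal biomass up -
(B) shoreline development — accounts for every observation (shoreline vegetation loss through algal biomass up → shoreline vegetation loss)
(C) warming surface water — pH down +; water clarity down -; fish kill events +; shoreline vegetation loss -; algal biomass up -
(D) acid deposition event — does not account for pH down
Only (B) is consistent with every observation.

B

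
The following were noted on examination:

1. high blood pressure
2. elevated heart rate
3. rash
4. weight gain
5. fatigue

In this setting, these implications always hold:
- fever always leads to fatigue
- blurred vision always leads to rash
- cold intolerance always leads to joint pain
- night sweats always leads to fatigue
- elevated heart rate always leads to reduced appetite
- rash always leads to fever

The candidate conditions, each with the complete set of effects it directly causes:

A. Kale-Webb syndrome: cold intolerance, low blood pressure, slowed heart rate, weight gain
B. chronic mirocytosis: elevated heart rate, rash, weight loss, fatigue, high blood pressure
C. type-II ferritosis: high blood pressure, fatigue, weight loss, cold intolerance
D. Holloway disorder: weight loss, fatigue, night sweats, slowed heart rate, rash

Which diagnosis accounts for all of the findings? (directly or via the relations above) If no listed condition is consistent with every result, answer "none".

Per-candidate check:
(A) Kale-Webb syndrome — high blood pressure ✗; elevated heart rate ✗; rash ✗; weight gain ✓; fatigue ✗
(B) chronic mirocytosis — fails on weight gain (predicts weight loss, not weight gain)
(C) type-II ferritosis — high blood pressure ✓; elevated heart rate ✗; rash ✗; weight gain ✗; fatigue ✓
(D) Holloway disorder — fails on high blood pressure, elevated heart rate, weight gain (predicts slowed heart rate, not elevated heart rate; predicts weight loss, not weight gain)
None of the listed candidates fits everything.

none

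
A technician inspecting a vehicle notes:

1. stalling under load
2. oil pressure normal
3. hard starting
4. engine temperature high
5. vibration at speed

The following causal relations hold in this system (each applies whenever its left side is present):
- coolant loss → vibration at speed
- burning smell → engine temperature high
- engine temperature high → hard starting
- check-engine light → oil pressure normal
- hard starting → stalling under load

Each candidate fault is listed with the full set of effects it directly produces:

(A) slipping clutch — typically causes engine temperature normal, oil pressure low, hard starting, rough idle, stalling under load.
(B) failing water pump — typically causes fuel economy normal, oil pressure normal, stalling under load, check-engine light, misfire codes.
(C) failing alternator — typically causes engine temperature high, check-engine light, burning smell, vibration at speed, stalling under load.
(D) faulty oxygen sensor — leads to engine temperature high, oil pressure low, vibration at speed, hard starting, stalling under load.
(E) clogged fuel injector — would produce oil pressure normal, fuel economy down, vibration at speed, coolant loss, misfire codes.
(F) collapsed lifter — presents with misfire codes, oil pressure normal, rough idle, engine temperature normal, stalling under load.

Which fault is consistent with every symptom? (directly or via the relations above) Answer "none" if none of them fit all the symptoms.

C

For each candidate, compare predicted effects to what was observed:
(A) slipping clutch — fails on oil pressure normal, engine temperature high, vibration at speed (predicts oil pressure low, not oil pressure normal; predicts engine temperature normal, not engine temperature high)
(B) failing water pump — stalling under load +; oil pressure normal +; hard starting -; engine temperature high -; vibration at speed -
(C) failing alternator — stalling under load +; oil pressure normal + (through check-engine light → oil pressure normal); hard starting + (through engine temperature high → hard starting); engine temperature high +; vibration at speed +
(D) faulty oxygen sensor — stalling under load +; oil pressure normal -; hard starting +; engine temperature high +; vibration at speed +
(E) clogged fuel injector — stalling under load -; oil pressure normal +; hard starting -; engine temperature high -; vibration at speed +
(F) collapsed lifter — stalling under load +; oil pressure normal +; hard starting -; engine temperature high -; vibration at speed -
(C) is the only candidate with no mismatches.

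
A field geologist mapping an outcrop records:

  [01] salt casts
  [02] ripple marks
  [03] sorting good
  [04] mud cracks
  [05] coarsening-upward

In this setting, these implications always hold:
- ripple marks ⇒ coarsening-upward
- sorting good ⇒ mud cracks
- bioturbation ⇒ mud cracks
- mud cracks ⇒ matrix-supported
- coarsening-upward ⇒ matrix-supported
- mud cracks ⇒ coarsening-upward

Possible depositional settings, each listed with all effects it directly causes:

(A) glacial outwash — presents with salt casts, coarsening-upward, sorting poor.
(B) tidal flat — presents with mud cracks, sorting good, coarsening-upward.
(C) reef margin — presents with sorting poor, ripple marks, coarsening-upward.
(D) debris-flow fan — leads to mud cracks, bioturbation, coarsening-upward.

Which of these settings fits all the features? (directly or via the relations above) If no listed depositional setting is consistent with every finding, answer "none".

Testing each hypothesis:
(A) glacial outwash — fails on ripple marks, sorting good, mud cracks (predicts sorting poor, not sorting good)
(B) tidal flat — salt casts miss; ripple marks miss; sorting good match; mud cracks match; coarsening-upward match
(C) reef margin — salt casts miss; ripple marks match; sorting good miss; mud cracks miss; coarsening-upward match
(D) debris-flow fan — does not account for salt casts, ripple marks, sorting good
Every candidate fails on at least one observation.

none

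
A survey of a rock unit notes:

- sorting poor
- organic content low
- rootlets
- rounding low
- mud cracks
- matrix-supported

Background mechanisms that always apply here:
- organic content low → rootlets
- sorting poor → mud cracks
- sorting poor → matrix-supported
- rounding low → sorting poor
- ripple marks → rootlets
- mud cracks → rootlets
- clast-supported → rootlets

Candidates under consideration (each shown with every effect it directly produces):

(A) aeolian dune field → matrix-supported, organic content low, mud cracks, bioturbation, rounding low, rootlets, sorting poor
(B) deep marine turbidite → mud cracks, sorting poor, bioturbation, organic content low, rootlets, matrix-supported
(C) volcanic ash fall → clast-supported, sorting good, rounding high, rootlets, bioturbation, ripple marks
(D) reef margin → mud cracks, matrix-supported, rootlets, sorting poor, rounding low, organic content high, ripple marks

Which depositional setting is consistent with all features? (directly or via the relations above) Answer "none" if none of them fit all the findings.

For each candidate, compare predicted effects to what was observed:
(A) aeolian dune field — sorting poor yes; organic content low yes; rootlets yes; rounding low yes; mud cracks yes; matrix-supported yes
(B) deep marine turbidite — does not account for rounding low
(C) volcanic ash fall — sorting poor NO; organic content low NO; rootlets yes; rounding low NO; mud cracks NO; matrix-supported NO
(D) reef margin — sorting poor yes; organic content low NO; rootlets yes; rounding low yes; mud cracks yes; matrix-supported yes
(A) alone accounts for all the evidence.

A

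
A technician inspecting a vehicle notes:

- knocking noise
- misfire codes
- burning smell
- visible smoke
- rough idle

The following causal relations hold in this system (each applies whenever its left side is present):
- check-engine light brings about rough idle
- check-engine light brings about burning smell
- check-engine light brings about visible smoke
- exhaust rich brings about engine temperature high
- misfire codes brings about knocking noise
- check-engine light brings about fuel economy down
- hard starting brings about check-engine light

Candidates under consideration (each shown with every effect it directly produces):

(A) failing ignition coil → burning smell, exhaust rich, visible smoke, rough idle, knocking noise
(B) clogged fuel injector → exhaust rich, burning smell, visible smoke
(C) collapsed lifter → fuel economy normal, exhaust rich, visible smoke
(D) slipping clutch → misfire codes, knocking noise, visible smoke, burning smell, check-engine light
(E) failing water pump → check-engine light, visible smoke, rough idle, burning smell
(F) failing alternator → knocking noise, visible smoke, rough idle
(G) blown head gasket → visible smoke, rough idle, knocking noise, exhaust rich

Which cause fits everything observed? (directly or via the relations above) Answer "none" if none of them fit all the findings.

D

For each candidate, compare predicted effects to what was observed:
(A) failing ignition coil — knocking noise ✓; misfire codes ✗; burning smell ✓; visible smoke ✓; rough idle ✓
(B) clogged fuel injector — does not account for knocking noise, misfire codes, rough idle
(C) collapsed lifter — does not account for knocking noise, misfire codes, burning smell, rough idle
(D) slipping clutch — knocking noise ✓; misfire codes ✓; burning smell ✓; visible smoke ✓; rough idle ✓ (through check-engine light → rough idle)
(E) failing water pump — knocking noise ✗; misfire codes ✗; burning smell ✓; visible smoke ✓; rough idle ✓
(F) failing alternator — does not account for misfire codes, burning smell
(G) blown head gasket — does not account for misfire codes, burning smell
Only (D) is consistent with every observation.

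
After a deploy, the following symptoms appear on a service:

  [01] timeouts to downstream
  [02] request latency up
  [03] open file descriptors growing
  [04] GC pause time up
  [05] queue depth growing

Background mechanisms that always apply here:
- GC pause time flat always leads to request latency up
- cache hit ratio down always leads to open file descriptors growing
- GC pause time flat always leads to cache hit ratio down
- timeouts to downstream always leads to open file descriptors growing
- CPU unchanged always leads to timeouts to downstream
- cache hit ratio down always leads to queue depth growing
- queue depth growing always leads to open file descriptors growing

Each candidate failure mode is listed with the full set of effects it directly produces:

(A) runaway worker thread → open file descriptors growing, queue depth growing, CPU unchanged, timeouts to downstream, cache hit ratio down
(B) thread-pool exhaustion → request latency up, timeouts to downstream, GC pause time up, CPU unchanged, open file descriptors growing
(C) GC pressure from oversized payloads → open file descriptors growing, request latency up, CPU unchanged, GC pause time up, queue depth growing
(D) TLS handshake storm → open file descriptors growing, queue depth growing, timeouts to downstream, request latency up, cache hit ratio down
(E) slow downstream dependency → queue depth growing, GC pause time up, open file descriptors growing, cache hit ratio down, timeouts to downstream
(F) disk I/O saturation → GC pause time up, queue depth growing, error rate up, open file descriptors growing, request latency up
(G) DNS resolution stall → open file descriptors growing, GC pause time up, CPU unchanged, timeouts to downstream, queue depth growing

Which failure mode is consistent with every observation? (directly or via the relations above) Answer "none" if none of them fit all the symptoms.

C

For each candidate, compare predicted effects to what was observed:
(A) runaway worker thread — does not account for request latency up, GC pause time up
(B) thread-pool exhaustion — timeouts to downstream +; request latency up +; open file descriptors growing +; GC pause time up +; queue depth growing -
(C) GC pressure from oversized payloads — accounts for every observation (timeouts to downstream via CPU unchanged → timeouts to downstream)
(D) TLS handshake storm — does not account for GC pause time up
(E) slow downstream dependency — does not account for request latency up
(F) disk I/O saturation — timeouts to downstream -; request latency up +; open file descriptors growing +; GC pause time up +; queue depth growing +
(G) DNS resolution stall — timeouts to downstream +; request latency up -; open file descriptors growing +; GC pause time up +; queue depth growing +
(C) alone accounts for all the evidence.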